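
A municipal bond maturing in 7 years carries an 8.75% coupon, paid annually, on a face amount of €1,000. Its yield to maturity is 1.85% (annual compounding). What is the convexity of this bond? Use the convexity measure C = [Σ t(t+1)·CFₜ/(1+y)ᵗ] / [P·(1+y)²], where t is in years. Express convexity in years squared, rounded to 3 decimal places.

41.610

With y = 0.0185:
  t   CF        PV=CF/(1+0.0185)^t    t·PV        t(t+1)·PV
  1        87.50        85.9107        85.9107         171.8213
  2        87.50        84.3502       168.7003         506.1010
  3        87.50        82.8180       248.4541         993.8165
  4        87.50        81.3137       325.2549       1,626.2747
  5        87.50        79.8368       399.1838       2,395.1027
  6        87.50        78.3866       470.3196       3,292.2374
  7     1,087.50       956.5376     6,695.7630      53,566.1039
  Σ                  1,449.1535     8,393.5865      62,551.4576
P = 1,449.1535.
Convexity = Σ t(t+1)·PV / [P·(1+y)²] = 62,551.4576 / (1,449.1535 × 1.037342) = 41.61031.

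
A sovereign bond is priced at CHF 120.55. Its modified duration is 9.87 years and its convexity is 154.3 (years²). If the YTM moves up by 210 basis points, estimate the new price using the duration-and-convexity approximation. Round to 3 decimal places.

Duration effect: -D_mod·Δy = -9.87 × (+0.021) = -0.207270
Convexity effect: ½·C·(Δy)² = 0.5 × 154.3 × (0.021)² = +0.03402315
ΔP/P ≈ -0.207270 + 0.03402315 = -0.17324685
New price ≈ 120.55 × (1 - 0.17324685) = 99.6650922325.

CHF 99.665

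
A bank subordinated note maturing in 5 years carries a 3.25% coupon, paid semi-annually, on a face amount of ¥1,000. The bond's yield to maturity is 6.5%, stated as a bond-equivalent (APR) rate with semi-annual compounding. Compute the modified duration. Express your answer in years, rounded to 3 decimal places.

4.477 years

Periodic yield y = 0.0325. First find Macaulay duration:
  t   CF        PV=CF/(1+0.0325)^t    t·PV
  1        16.25        15.7385        15.7385
  2        16.25        15.2431        30.4862
  3        16.25        14.7633        44.2899
  4        16.25        14.2986        57.1943
  5        16.25        13.8485        69.2426
  6        16.25        13.4126        80.4756
  7        16.25        12.9904        90.9329
  8        16.25        12.5815       100.6521
  9        16.25        12.1855       109.6694
  10    1,016.25       738.0741     7,380.7408
  Σ                    863.1361     7,979.4223
P = 863.1361; Macaulay duration = 7,979.4223 / 863.1361 = 9.24469 half-year periods = 4.62234 years.
Modified duration = D_Mac / (1 + y) = 4.62234 / 1.0325 = 4.47685 years.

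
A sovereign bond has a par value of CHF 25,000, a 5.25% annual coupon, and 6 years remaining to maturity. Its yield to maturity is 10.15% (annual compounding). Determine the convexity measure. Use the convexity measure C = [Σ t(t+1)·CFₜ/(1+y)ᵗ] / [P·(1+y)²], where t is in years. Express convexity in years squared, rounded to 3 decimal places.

With y = 0.1015:
  t   CF        PV=CF/(1+0.1015)^t    t·PV        t(t+1)·PV
  1     1,312.50     1,191.5570     1,191.5570       2,383.1139
  2     1,312.50     1,081.7585     2,163.5170       6,490.5509
  3     1,312.50       982.0776     2,946.2328      11,784.9313
  4     1,312.50       891.5820     3,566.3281      17,831.6406
  5     1,312.50       809.4254     4,047.1268      24,282.7607
  6    26,312.50    14,731.7759    88,390.6555     618,734.5885
  Σ                 19,688.1764   102,305.4171     681,507.5859
P = 19,688.1764.
Convexity = Σ t(t+1)·PV / [P·(1+y)²] = 681,507.5859 / (19,688.1764 × 1.213302) = 28.52963.

28.530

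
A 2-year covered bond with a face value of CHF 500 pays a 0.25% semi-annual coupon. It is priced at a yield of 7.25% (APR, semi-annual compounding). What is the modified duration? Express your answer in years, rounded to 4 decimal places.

1.9261 years

Periodic yield y = 0.03625. First find Macaulay duration:
  t   CF        PV=CF/(1+0.03625)^t    t·PV
  1        0.625         0.6031         0.6031
  2        0.625         0.5820         1.1641
  3        0.625         0.5617         1.6850
  4      500.625       434.1645     1,736.6582
  Σ                    435.9114     1,740.1104
P = 435.9114; Macaulay duration = 1,740.1104 / 435.9114 = 3.99189 half-year periods = 1.99595 years.
Modified duration = D_Mac / (1 + y) = 1.99595 / 1.03625 = 1.92612 years.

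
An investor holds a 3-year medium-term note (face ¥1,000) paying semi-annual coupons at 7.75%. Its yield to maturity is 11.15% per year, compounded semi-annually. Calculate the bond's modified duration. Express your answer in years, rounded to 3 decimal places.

2.576 years

Periodic yield y = 0.05575. First find Macaulay duration:
  t   CF        PV=CF/(1+0.05575)^t    t·PV
  1        38.75        36.7038        36.7038
  2        38.75        34.7656        69.5312
  3        38.75        32.9298        98.7893
  4        38.75        31.1909       124.7634
  5        38.75        29.5438       147.7190
  6     1,038.75       750.1438     4,500.8625
  Σ                    915.2775     4,978.3691
P = 915.2775; Macaulay duration = 4,978.3691 / 915.2775 = 5.43919 half-year periods = 2.71960 years.
Modified duration = D_Mac / (1 + y) = 2.71960 / 1.05575 = 2.57598 years.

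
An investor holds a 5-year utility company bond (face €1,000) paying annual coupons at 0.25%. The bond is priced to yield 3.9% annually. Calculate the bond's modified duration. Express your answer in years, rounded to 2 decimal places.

Periodic yield y = 0.039. First find Macaulay duration:
  t   CF        PV=CF/(1+0.039)^t    t·PV
  1         2.50         2.4062         2.4062
  2         2.50         2.3158         4.6317
  3         2.50         2.2289         6.6867
  4         2.50         2.1452         8.5810
  5     1,002.50       827.9548     4,139.7741
  Σ                    837.0510     4,162.0797
P = 837.0510; Macaulay duration = 4,162.0797 / 837.0510 = 4.97231 years.
Modified duration = D_Mac / (1 + y) = 4.97231 / 1.039 = 4.78567 years.

4.79 years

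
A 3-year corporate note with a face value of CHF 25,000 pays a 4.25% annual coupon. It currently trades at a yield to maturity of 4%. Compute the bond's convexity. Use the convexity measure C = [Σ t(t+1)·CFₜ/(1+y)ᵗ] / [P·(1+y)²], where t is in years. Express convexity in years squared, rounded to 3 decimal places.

With y = 0.04:
  t   CF        PV=CF/(1+0.04)^t    t·PV        t(t+1)·PV
  1     1,062.50     1,021.6346     1,021.6346       2,043.2692
  2     1,062.50       982.3410     1,964.6820       5,894.0459
  3    26,062.50    23,169.4676    69,508.4028     278,033.6112
  Σ                 25,173.4432    72,494.7194     285,970.9263
P = 25,173.4432.
Convexity = Σ t(t+1)·PV / [P·(1+y)²] = 285,970.9263 / (25,173.4432 × 1.081600) = 10.50298.

10.503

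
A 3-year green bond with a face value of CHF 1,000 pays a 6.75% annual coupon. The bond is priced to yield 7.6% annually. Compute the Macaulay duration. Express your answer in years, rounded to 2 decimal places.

Periodic yield y = 0.076. Discount each cash flow and weight by its year:
  t   CF        PV=CF/(1+0.076)^t    t·PV
  1        67.50        62.7323        62.7323
  2        67.50        58.3014       116.6029
  3     1,067.50       856.9018     2,570.7055
  Σ                    977.9356     2,750.0407
Price P = Σ PV = 977.9356.
Macaulay duration = Σ(t·PV) / P = 2,750.0407 / 977.9356 = 2.81209 years.

2.81 years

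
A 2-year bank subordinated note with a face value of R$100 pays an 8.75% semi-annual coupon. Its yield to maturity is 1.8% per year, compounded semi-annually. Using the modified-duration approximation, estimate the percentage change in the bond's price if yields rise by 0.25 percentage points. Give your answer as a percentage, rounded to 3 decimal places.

-0.467%

Periodic yield y = 0.009. Modified duration first:
  t   CF        PV=CF/(1+0.009)^t    t·PV
  1        4.375         4.3360         4.3360
  2        4.375         4.2973         8.5946
  3        4.375         4.2590        12.7769
  4      104.375       100.7005       402.8022
  Σ                    113.5928       428.5097
P = 113.5928; D_Mac = 3.77233 half-year periods = 1.88617 yrs; D_mod = 1.88617/(1+0.009) = 1.86934 yrs.
ΔP/P ≈ -D_mod · Δy = -1.86934 × (+0.0025) = -0.004673 = -0.4673%.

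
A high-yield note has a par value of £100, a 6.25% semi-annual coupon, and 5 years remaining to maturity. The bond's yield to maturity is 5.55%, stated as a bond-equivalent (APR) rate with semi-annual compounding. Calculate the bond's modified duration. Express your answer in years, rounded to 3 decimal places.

Periodic yield y = 0.02775. First find Macaulay duration:
  t   CF        PV=CF/(1+0.02775)^t    t·PV
  1        3.125         3.0406         3.0406
  2        3.125         2.9585         5.9170
  3        3.125         2.8786         8.6359
  4        3.125         2.8009        11.2037
  5        3.125         2.7253        13.6264
  6        3.125         2.6517        15.9102
  7        3.125         2.5801        18.0607
  8        3.125         2.5104        20.0835
  9        3.125         2.4427        21.9839
  10     103.125        78.4312       784.3124
  Σ                    103.0201       902.7746
P = 103.0201; Macaulay duration = 902.7746 / 103.0201 = 8.76309 half-year periods = 4.38154 years.
Modified duration = D_Mac / (1 + y) = 4.38154 / 1.02775 = 4.26324 years.

4.263 years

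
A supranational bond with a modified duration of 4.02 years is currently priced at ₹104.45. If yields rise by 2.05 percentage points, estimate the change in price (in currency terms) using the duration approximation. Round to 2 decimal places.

-₹8.61

Duration approximation: ΔP/P ≈ -D_mod · Δy = -4.02 × (+0.0205) = -0.082410.
ΔP ≈ 104.45 × (-0.082410) = -8.6077245.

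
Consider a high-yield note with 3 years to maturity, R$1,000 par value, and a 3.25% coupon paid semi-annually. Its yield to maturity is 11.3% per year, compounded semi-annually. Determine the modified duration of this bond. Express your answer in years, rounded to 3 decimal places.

2.712 years

Periodic yield y = 0.0565. First find Macaulay duration:
  t   CF        PV=CF/(1+0.0565)^t    t·PV
  1        16.25        15.3810        15.3810
  2        16.25        14.5584        29.1168
  3        16.25        13.7799        41.3396
  4        16.25        13.0429        52.1717
  5        16.25        12.3454        61.7271
  6     1,016.25       730.7748     4,384.6487
  Σ                    799.8824     4,584.3849
P = 799.8824; Macaulay duration = 4,584.3849 / 799.8824 = 5.73132 half-year periods = 2.86566 years.
Modified duration = D_Mac / (1 + y) = 2.86566 / 1.0565 = 2.71241 years.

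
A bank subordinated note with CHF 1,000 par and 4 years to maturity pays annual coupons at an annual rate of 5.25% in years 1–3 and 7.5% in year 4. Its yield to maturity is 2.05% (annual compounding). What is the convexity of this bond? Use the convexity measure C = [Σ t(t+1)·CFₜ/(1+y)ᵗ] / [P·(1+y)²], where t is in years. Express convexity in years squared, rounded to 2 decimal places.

17.50

With y = 0.0205:
  t   CF        PV=CF/(1+0.0205)^t    t·PV        t(t+1)·PV
  1        52.50        51.4454        51.4454         102.8907
  2        52.50        50.4119       100.8239         302.4716
  3        52.50        49.3992       148.1977         592.7909
  4     1,075.00       991.1889     3,964.7556      19,823.7779
  Σ                  1,142.4454     4,265.2225      20,821.9311
P = 1,142.4454.
Convexity = Σ t(t+1)·PV / [P·(1+y)²] = 20,821.9311 / (1,142.4454 × 1.041420) = 17.50087.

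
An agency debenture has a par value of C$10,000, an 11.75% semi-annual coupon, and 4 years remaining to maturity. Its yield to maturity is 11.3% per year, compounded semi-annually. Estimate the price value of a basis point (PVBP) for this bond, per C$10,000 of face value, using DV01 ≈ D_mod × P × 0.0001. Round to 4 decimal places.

Periodic yield y = 0.0565.
  t   CF        PV=CF/(1+0.0565)^t    t·PV
  1       587.50       556.0814       556.0814
  2       587.50       526.3430     1,052.6860
  3       587.50       498.1950     1,494.5850
  4       587.50       471.5523     1,886.2092
  5       587.50       446.3344     2,231.6720
  6       587.50       422.4651     2,534.7907
  7       587.50       399.8723     2,799.1064
  8    10,587.50     6,820.8329    54,566.6635
  Σ                 10,141.6765    67,121.7942
P = 10,141.6765; D_Mac = 6.61841 half-year periods = 3.30921 yrs; D_mod = 3.13223 yrs.
DV01 ≈ 3.13223 × 10,141.6765 × 0.0001 = 3.176611.

C$3.1766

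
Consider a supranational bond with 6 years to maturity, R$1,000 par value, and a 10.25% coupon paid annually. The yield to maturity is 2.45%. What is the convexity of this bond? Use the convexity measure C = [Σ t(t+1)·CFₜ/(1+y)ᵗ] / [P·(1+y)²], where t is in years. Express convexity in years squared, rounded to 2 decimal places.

31.01

With y = 0.0245:
  t   CF        PV=CF/(1+0.0245)^t    t·PV        t(t+1)·PV
  1       102.50       100.0488       100.0488         200.0976
  2       102.50        97.6562       195.3125         585.9374
  3       102.50        95.3209       285.9626       1,143.8504
  4       102.50        93.0414       372.1654       1,860.8270
  5       102.50        90.8164       454.0818       2,724.4906
  6     1,102.50       953.4695     5,720.8172      40,045.7205
  Σ                  1,430.3531     7,128.3882      46,560.9235
P = 1,430.3531.
Convexity = Σ t(t+1)·PV / [P·(1+y)²] = 46,560.9235 / (1,430.3531 × 1.049600) = 31.01376.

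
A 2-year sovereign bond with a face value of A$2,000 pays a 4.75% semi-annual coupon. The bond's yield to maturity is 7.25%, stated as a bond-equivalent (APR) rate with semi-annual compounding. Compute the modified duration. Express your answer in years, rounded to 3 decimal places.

1.862 years

Periodic yield y = 0.03625. First find Macaulay duration:
  t   CF        PV=CF/(1+0.03625)^t    t·PV
  1        47.50        45.8384        45.8384
  2        47.50        44.2348        88.4697
  3        47.50        42.6874       128.0623
  4     2,047.50     1,775.6842     7,102.7369
  Σ                  1,908.4449     7,365.1072
P = 1,908.4449; Macaulay duration = 7,365.1072 / 1,908.4449 = 3.85922 half-year periods = 1.92961 years.
Modified duration = D_Mac / (1 + y) = 1.92961 / 1.03625 = 1.86211 years.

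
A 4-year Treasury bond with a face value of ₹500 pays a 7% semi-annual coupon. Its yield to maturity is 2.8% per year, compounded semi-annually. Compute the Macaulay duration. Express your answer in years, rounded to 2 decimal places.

3.59 years

Periodic yield y = 0.014. Discount each cash flow and weight by its period:
  t   CF        PV=CF/(1+0.014)^t    t·PV
  1        17.50        17.2584        17.2584
  2        17.50        17.0201        34.0402
  3        17.50        16.7851        50.3553
  4        17.50        16.5534        66.2135
  5        17.50        16.3248        81.6241
  6        17.50        16.0994        96.5965
  7        17.50        15.8771       111.1400
  8       517.50       463.0274     3,704.2194
  Σ                    578.9458     4,161.4474
Price P = Σ PV = 578.9458.
Macaulay duration = Σ(t·PV) / P = 4,161.4474 / 578.9458 = 7.18797 half-year periods.
In years: 7.18797 / 2 = 3.59399 years.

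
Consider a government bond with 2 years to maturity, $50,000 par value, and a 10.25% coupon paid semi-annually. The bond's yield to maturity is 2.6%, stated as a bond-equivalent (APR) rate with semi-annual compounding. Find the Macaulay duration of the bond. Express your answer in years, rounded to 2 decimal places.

1.87 years

Periodic yield y = 0.013. Discount each cash flow and weight by its period:
  t   CF        PV=CF/(1+0.013)^t    t·PV
  1     2,562.50     2,529.6150     2,529.6150
  2     2,562.50     2,497.1520     4,994.3041
  3     2,562.50     2,465.1057     7,395.3170
  4    52,562.50    49,915.8225   199,663.2900
  Σ                 57,407.6952   214,582.5260
Price P = Σ PV = 57,407.6952.
Macaulay duration = Σ(t·PV) / P = 214,582.5260 / 57,407.6952 = 3.73787 half-year periods.
In years: 3.73787 / 2 = 1.86894 years.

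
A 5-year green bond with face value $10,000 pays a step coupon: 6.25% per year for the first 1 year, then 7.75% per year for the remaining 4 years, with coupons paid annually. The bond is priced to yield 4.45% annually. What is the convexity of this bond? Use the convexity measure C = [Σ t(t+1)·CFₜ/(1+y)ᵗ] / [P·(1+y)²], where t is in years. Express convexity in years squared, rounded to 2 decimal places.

With y = 0.0445:
  t   CF        PV=CF/(1+0.0445)^t    t·PV        t(t+1)·PV
  1       625.00       598.3724       598.3724       1,196.7449
  2       775.00       710.3703     1,420.7407       4,262.2220
  3       775.00       680.1056     2,040.3169       8,161.2676
  4       775.00       651.1303     2,604.5213      13,022.6066
  5    10,775.00     8,667.1249    43,335.6247     260,013.7483
  Σ                 11,307.1037    49,999.5760     286,656.5892
P = 11,307.1037.
Convexity = Σ t(t+1)·PV / [P·(1+y)²] = 286,656.5892 / (11,307.1037 × 1.090980) = 23.23773.

23.24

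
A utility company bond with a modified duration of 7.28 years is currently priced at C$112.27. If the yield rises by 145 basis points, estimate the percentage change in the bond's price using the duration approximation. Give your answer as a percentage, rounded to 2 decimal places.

-10.56%

Duration approximation: ΔP/P ≈ -D_mod · Δy = -7.28 × (+0.0145) = -0.105560.
As a percentage: -10.5560%.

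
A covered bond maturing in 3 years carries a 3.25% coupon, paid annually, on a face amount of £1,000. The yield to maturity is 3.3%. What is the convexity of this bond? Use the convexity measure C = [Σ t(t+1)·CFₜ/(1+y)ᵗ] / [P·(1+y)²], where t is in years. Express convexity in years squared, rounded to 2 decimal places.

With y = 0.033:
  t   CF        PV=CF/(1+0.033)^t    t·PV        t(t+1)·PV
  1        32.50        31.4618        31.4618          62.9235
  2        32.50        30.4567        60.9134         182.7401
  3     1,032.50       936.6754     2,810.0261      11,240.1043
  Σ                    998.5938     2,902.4012      11,485.7680
P = 998.5938.
Convexity = Σ t(t+1)·PV / [P·(1+y)²] = 11,485.7680 / (998.5938 × 1.067089) = 10.77880.

10.78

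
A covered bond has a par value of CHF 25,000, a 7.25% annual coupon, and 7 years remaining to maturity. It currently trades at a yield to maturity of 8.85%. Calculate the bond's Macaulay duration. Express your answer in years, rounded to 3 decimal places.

Periodic yield y = 0.0885. Discount each cash flow and weight by its year:
  t   CF        PV=CF/(1+0.0885)^t    t·PV
  1     1,812.50     1,665.1355     1,665.1355
  2     1,812.50     1,529.7524     3,059.5048
  3     1,812.50     1,405.3766     4,216.1298
  4     1,812.50     1,291.1131     5,164.4523
  5     1,812.50     1,186.1397     5,930.6986
  6     1,812.50     1,089.7012     6,538.2070
  7    26,812.50    14,809.4277   103,665.9939
  Σ                 22,976.6462   130,240.1219
Price P = Σ PV = 22,976.6462.
Macaulay duration = Σ(t·PV) / P = 130,240.1219 / 22,976.6462 = 5.66837 years.

5.668 years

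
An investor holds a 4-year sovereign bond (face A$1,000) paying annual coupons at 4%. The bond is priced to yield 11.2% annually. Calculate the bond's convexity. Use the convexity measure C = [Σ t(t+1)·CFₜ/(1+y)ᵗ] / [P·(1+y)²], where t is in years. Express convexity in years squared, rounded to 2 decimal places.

14.79

With y = 0.112:
  t   CF        PV=CF/(1+0.112)^t    t·PV        t(t+1)·PV
  1        40.00        35.9712        35.9712          71.9424
  2        40.00        32.3482        64.6964         194.0893
  3        40.00        29.0901        87.2704         349.0815
  4     1,040.00       680.1649     2,720.6594      13,603.2972
  Σ                    777.5744     2,908.5975      14,218.4105
P = 777.5744.
Convexity = Σ t(t+1)·PV / [P·(1+y)²] = 14,218.4105 / (777.5744 × 1.236544) = 14.78766.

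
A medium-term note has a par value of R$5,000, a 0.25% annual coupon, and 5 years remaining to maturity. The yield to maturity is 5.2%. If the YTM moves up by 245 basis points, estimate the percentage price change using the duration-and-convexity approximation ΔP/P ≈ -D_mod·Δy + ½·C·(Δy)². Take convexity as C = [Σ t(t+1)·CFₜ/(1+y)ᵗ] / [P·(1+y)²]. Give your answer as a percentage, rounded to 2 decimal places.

-10.77%

With y = 0.052:
  t   CF        PV=CF/(1+0.052)^t    t·PV        t(t+1)·PV
  1        12.50        11.8821        11.8821          23.7643
  2        12.50        11.2948        22.5896          67.7688
  3        12.50        10.7365        32.2095         128.8380
  4        12.50        10.2058        40.8232         204.1160
  5     5,012.50     3,890.2337    19,451.1683     116,707.0096
  Σ                  3,934.3529    19,558.6727     117,131.4967
P = 3,934.3529; D_Mac = 4.97126 yrs; D_mod = 4.72553 yrs; C = 26.90103.
Duration effect: -4.72553 × (+0.0245) = -0.115775
Convexity effect: 0.5 × 26.90103 × (0.0245)² = +0.0080737
ΔP/P ≈ -0.115775 + 0.0080737 = -0.107702 = -10.7702%.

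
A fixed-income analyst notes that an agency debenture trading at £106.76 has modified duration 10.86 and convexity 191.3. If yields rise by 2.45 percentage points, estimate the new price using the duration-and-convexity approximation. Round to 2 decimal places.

£84.48

Duration effect: -D_mod·Δy = -10.86 × (+0.0245) = -0.266070
Convexity effect: ½·C·(Δy)² = 0.5 × 191.3 × (0.0245)² = +0.0574139125
ΔP/P ≈ -0.266070 + 0.0574139125 = -0.2086560875
New price ≈ 106.76 × (1 - 0.2086560875) = 84.4838760985.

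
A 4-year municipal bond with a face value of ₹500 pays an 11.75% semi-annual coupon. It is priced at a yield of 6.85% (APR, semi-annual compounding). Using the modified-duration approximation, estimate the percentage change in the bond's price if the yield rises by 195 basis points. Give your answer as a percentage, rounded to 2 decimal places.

-6.34%

Periodic yield y = 0.03425. Modified duration first:
  t   CF        PV=CF/(1+0.03425)^t    t·PV
  1       29.375        28.4022        28.4022
  2       29.375        27.4617        54.9233
  3       29.375        26.5522        79.6567
  4       29.375        25.6729       102.6918
  5       29.375        24.8228       124.1138
  6       29.375        24.0007       144.0045
  7       29.375        23.2059       162.4416
  8      529.375       404.3516     3,234.8130
  Σ                    584.4702     3,931.0470
P = 584.4702; D_Mac = 6.72583 half-year periods = 3.36292 yrs; D_mod = 3.36292/(1+0.03425) = 3.25155 yrs.
ΔP/P ≈ -D_mod · Δy = -3.25155 × (+0.0195) = -0.063405 = -6.3405%.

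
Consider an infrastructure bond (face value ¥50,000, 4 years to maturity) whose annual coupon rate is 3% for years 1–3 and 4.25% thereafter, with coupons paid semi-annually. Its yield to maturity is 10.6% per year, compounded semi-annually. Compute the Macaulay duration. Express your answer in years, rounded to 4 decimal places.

Periodic yield y = 0.053. Discount each cash flow and weight by its period:
  t   CF        PV=CF/(1+0.053)^t    t·PV
  1       750.00       712.2507       712.2507
  2       750.00       676.4014     1,352.8029
  3       750.00       642.3565     1,927.0696
  4       750.00       610.0252     2,440.1008
  5       750.00       579.3212     2,896.6059
  6       750.00       550.1626     3,300.9754
  7     1,062.50       740.1681     5,181.1764
  8    51,062.50    33,781.2025   270,249.6196
  Σ                 38,291.8882   288,060.6014
Price P = Σ PV = 38,291.8882.
Macaulay duration = Σ(t·PV) / P = 288,060.6014 / 38,291.8882 = 7.52276 half-year periods.
In years: 7.52276 / 2 = 3.76138 years.

3.7614 years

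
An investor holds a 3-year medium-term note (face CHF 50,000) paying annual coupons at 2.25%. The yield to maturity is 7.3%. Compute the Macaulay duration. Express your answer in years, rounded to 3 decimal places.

Periodic yield y = 0.073. Discount each cash flow and weight by its year:
  t   CF        PV=CF/(1+0.073)^t    t·PV
  1     1,125.00     1,048.4623     1,048.4623
  2     1,125.00       977.1316     1,954.2633
  3    51,125.00    41,384.1610   124,152.4830
  Σ                 43,409.7549   127,155.2086
Price P = Σ PV = 43,409.7549.
Macaulay duration = Σ(t·PV) / P = 127,155.2086 / 43,409.7549 = 2.92919 years.

2.929 years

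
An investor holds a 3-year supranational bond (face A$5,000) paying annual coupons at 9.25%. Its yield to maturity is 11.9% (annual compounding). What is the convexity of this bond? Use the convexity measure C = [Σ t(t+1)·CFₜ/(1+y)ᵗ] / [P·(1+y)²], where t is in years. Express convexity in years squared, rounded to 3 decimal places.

With y = 0.119:
  t   CF        PV=CF/(1+0.119)^t    t·PV        t(t+1)·PV
  1       462.50       413.3155       413.3155         826.6309
  2       462.50       369.3614       738.7229       2,216.1687
  3     5,462.50     3,898.5328    11,695.5983      46,782.3934
  Σ                  4,681.2097    12,847.6367      49,825.1930
P = 4,681.2097.
Convexity = Σ t(t+1)·PV / [P·(1+y)²] = 49,825.1930 / (4,681.2097 × 1.252161) = 8.50023.

8.500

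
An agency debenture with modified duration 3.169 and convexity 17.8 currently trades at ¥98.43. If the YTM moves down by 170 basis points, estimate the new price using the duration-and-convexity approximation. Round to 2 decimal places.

Duration effect: -D_mod·Δy = -3.169 × (-0.017) = +0.053873
Convexity effect: ½·C·(Δy)² = 0.5 × 17.8 × (-0.017)² = +0.0025721
ΔP/P ≈ +0.053873 + 0.0025721 = +0.0564451
New price ≈ 98.43 × (1 + 0.0564451) = 103.985891193.

¥103.99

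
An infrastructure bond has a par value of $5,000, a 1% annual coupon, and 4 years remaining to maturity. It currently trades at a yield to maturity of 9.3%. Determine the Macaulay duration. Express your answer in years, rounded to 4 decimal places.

3.9293 years

Periodic yield y = 0.093. Discount each cash flow and weight by its year:
  t   CF        PV=CF/(1+0.093)^t    t·PV
  1        50.00        45.7457        45.7457
  2        50.00        41.8533        83.7066
  3        50.00        38.2921       114.8764
  4     5,050.00     3,538.4310    14,153.7240
  Σ                  3,664.3221    14,398.0526
Price P = Σ PV = 3,664.3221.
Macaulay duration = Σ(t·PV) / P = 14,398.0526 / 3,664.3221 = 3.92925 years.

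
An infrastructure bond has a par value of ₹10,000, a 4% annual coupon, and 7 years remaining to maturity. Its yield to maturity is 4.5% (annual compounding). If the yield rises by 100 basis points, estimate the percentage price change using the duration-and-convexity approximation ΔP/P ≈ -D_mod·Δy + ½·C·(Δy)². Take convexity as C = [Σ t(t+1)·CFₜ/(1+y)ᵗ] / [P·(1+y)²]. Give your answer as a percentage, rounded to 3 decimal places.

-5.741%

With y = 0.045:
  t   CF        PV=CF/(1+0.045)^t    t·PV        t(t+1)·PV
  1       400.00       382.7751       382.7751         765.5502
  2       400.00       366.2920       732.5840       2,197.7519
  3       400.00       350.5186     1,051.5559       4,206.2237
  4       400.00       335.4245     1,341.6981       6,708.4907
  5       400.00       320.9804     1,604.9021       9,629.4126
  6       400.00       307.1583     1,842.9498      12,900.6484
  7    10,400.00     7,642.2160    53,495.5117     427,964.0938
  Σ                  9,705.3650    60,451.9767     464,372.1713
P = 9,705.3650; D_Mac = 6.22872 yrs; D_mod = 5.96050 yrs; C = 43.81489.
Duration effect: -5.96050 × (+0.01) = -0.059605
Convexity effect: 0.5 × 43.81489 × (0.01)² = +0.0021907
ΔP/P ≈ -0.059605 + 0.0021907 = -0.057414 = -5.7414%.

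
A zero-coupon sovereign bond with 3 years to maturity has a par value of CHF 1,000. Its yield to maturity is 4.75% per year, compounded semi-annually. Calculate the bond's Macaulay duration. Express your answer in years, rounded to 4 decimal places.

A zero-coupon bond has a single cash flow at maturity, so its Macaulay duration equals its maturity: 3 years.
(Equivalently: 6 semi-annual periods ÷ 2 = 3 years.)

3.0000 years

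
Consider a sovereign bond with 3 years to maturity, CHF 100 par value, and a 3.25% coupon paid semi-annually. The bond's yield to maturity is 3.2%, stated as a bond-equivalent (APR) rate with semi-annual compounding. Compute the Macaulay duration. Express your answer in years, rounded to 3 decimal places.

2.883 years

Periodic yield y = 0.016. Discount each cash flow and weight by its period:
  t   CF        PV=CF/(1+0.016)^t    t·PV
  1        1.625         1.5994         1.5994
  2        1.625         1.5742         3.1484
  3        1.625         1.5494         4.6483
  4        1.625         1.5250         6.1001
  5        1.625         1.5010         7.5051
  6      101.625        92.3928       554.3570
  Σ                    100.1419       577.3584
Price P = Σ PV = 100.1419.
Macaulay duration = Σ(t·PV) / P = 577.3584 / 100.1419 = 5.76540 half-year periods.
In years: 5.76540 / 2 = 2.88270 years.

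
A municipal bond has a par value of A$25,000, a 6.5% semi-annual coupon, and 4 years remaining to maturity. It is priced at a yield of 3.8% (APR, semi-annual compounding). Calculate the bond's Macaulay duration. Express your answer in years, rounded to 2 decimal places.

3.61 years

Periodic yield y = 0.019. Discount each cash flow and weight by its period:
  t   CF        PV=CF/(1+0.019)^t    t·PV
  1       812.50       797.3503       797.3503
  2       812.50       782.4832     1,564.9663
  3       812.50       767.8932     2,303.6796
  4       812.50       753.5753     3,014.3011
  5       812.50       739.5243     3,697.6215
  6       812.50       725.7353     4,354.4120
  7       812.50       712.2035     4,985.4242
  8    25,812.50    22,204.2750   177,634.1998
  Σ                 27,483.0400   198,351.9548
Price P = Σ PV = 27,483.0400.
Macaulay duration = Σ(t·PV) / P = 198,351.9548 / 27,483.0400 = 7.21725 half-year periods.
In years: 7.21725 / 2 = 3.60862 years.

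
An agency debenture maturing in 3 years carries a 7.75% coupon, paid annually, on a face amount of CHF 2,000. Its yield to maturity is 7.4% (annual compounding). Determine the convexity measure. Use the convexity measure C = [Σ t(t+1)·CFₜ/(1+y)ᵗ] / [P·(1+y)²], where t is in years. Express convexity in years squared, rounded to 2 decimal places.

9.44

With y = 0.074:
  t   CF        PV=CF/(1+0.074)^t    t·PV        t(t+1)·PV
  1       155.00       144.3203       144.3203         288.6406
  2       155.00       134.3764       268.7529         806.2586
  3     2,155.00     1,739.5400     5,218.6201      20,874.4805
  Σ                  2,018.2368     5,631.6933      21,969.3798
P = 2,018.2368.
Convexity = Σ t(t+1)·PV / [P·(1+y)²] = 21,969.3798 / (2,018.2368 × 1.153476) = 9.43707.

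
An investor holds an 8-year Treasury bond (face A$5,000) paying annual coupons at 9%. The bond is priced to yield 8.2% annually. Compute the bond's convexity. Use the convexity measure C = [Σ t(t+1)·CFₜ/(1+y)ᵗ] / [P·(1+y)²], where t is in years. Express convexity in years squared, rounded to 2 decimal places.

42.19

With y = 0.082:
  t   CF        PV=CF/(1+0.082)^t    t·PV        t(t+1)·PV
  1       450.00       415.8965       415.8965         831.7930
  2       450.00       384.3775       768.7551       2,306.2652
  3       450.00       355.2473     1,065.7418       4,262.9671
  4       450.00       328.3246     1,313.2985       6,566.4927
  5       450.00       303.4424     1,517.2118       9,103.2709
  6       450.00       280.4458     1,682.6748      11,778.7238
  7       450.00       259.1921     1,814.3444      14,514.7552
  8     5,450.00     2,901.2050    23,209.6399     208,886.7594
  Σ                  5,228.1311    31,787.5628     258,251.0273
P = 5,228.1311.
Convexity = Σ t(t+1)·PV / [P·(1+y)²] = 258,251.0273 / (5,228.1311 × 1.170724) = 42.19306.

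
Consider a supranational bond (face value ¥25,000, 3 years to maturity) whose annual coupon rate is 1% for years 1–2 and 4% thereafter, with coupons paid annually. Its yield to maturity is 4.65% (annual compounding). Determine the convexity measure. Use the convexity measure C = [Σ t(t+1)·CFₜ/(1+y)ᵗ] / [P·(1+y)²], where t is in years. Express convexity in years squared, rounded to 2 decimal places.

10.81

With y = 0.0465:
  t   CF        PV=CF/(1+0.0465)^t    t·PV        t(t+1)·PV
  1       250.00       238.8915       238.8915         477.7831
  2       250.00       228.2767       456.5534       1,369.6601
  3    26,000.00    22,685.8810    68,057.6430     272,230.5722
  Σ                 23,153.0492    68,753.0879     274,078.0153
P = 23,153.0492.
Convexity = Σ t(t+1)·PV / [P·(1+y)²] = 274,078.0153 / (23,153.0492 × 1.095162) = 10.80905.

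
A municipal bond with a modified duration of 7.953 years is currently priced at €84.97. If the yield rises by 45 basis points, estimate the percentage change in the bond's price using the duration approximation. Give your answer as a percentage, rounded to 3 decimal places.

Duration approximation: ΔP/P ≈ -D_mod · Δy = -7.953 × (+0.0045) = -0.0357885.
As a percentage: -3.57885%.

-3.579%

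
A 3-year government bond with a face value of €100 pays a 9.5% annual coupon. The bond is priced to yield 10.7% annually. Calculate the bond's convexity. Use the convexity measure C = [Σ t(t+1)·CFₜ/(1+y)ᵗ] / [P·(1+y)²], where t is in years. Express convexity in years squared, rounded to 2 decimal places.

8.68

With y = 0.107:
  t   CF        PV=CF/(1+0.107)^t    t·PV        t(t+1)·PV
  1         9.50         8.5818         8.5818          17.1635
  2         9.50         7.7523        15.5045          46.5136
  3       109.50        80.7182       242.1545         968.6179
  Σ                     97.0522       266.2408       1,032.2950
P = 97.0522.
Convexity = Σ t(t+1)·PV / [P·(1+y)²] = 1,032.2950 / (97.0522 × 1.225449) = 8.67967.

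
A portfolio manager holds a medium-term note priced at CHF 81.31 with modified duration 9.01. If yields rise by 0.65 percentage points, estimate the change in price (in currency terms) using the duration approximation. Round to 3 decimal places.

Duration approximation: ΔP/P ≈ -D_mod · Δy = -9.01 × (+0.0065) = -0.058565.
ΔP ≈ 81.31 × (-0.058565) = -4.76192015.

-CHF 4.762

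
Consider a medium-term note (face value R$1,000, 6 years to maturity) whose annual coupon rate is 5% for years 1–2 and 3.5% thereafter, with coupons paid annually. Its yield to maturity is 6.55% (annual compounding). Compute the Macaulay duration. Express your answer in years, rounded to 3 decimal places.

Periodic yield y = 0.0655. Discount each cash flow and weight by its year:
  t   CF        PV=CF/(1+0.0655)^t    t·PV
  1        50.00        46.9263        46.9263
  2        50.00        44.0416        88.0832
  3        35.00        28.9339        86.8018
  4        35.00        27.1553       108.6211
  5        35.00        25.4859       127.4297
  6     1,035.00       707.3260     4,243.9560
  Σ                    879.8691     4,701.8182
Price P = Σ PV = 879.8691.
Macaulay duration = Σ(t·PV) / P = 4,701.8182 / 879.8691 = 5.34377 years.

5.344 years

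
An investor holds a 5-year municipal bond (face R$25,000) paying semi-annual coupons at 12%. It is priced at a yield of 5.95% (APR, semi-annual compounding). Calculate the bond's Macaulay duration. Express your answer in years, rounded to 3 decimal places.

Periodic yield y = 0.02975. Discount each cash flow and weight by its period:
  t   CF        PV=CF/(1+0.02975)^t    t·PV
  1     1,500.00     1,456.6642     1,456.6642
  2     1,500.00     1,414.5805     2,829.1609
  3     1,500.00     1,373.7125     4,121.1376
  4     1,500.00     1,334.0253     5,336.1011
  5     1,500.00     1,295.4846     6,477.4230
  6     1,500.00     1,258.0574     7,548.3444
  7     1,500.00     1,221.7115     8,551.9804
  8     1,500.00     1,186.4156     9,491.3249
  9     1,500.00     1,152.1395    10,369.2552
  10   26,500.00    19,766.4131   197,664.1311
  Σ                 31,459.2042   253,845.5228
Price P = Σ PV = 31,459.2042.
Macaulay duration = Σ(t·PV) / P = 253,845.5228 / 31,459.2042 = 8.06904 half-year periods.
In years: 8.06904 / 2 = 4.03452 years.

4.035 years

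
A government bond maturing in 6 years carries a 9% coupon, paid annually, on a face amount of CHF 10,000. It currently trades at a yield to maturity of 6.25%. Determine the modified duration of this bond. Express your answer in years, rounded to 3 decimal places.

Periodic yield y = 0.0625. First find Macaulay duration:
  t   CF        PV=CF/(1+0.0625)^t    t·PV
  1       900.00       847.0588       847.0588
  2       900.00       797.2318     1,594.4637
  3       900.00       750.3358     2,251.0075
  4       900.00       706.1984     2,824.7938
  5       900.00       664.6574     3,323.2868
  6    10,900.00     7,576.2250    45,457.3502
  Σ                 11,341.7073    56,297.9607
P = 11,341.7073; Macaulay duration = 56,297.9607 / 11,341.7073 = 4.96380 years.
Modified duration = D_Mac / (1 + y) = 4.96380 / 1.0625 = 4.67181 years.

4.672 years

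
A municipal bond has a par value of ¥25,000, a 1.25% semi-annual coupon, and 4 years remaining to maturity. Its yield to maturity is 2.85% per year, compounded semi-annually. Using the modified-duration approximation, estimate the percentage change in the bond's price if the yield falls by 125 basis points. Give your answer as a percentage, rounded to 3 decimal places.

+4.820%

Periodic yield y = 0.01425. Modified duration first:
  t   CF        PV=CF/(1+0.01425)^t    t·PV
  1       156.25       154.0547       154.0547
  2       156.25       151.8903       303.7806
  3       156.25       149.7563       449.2688
  4       156.25       147.6522       590.6089
  5       156.25       145.5777       727.8887
  6       156.25       143.5324       861.1944
  7       156.25       141.5158       990.6106
  8    25,156.25    22,463.9318   179,711.4540
  Σ                 23,497.9111   183,788.8605
P = 23,497.9111; D_Mac = 7.82150 half-year periods = 3.91075 yrs; D_mod = 3.91075/(1+0.01425) = 3.85580 yrs.
ΔP/P ≈ -D_mod · Δy = -3.85580 × (-0.0125) = +0.048198 = +4.8198%.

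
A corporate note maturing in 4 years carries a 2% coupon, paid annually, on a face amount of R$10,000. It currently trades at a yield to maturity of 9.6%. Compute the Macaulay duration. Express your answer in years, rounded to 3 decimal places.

Periodic yield y = 0.096. Discount each cash flow and weight by its year:
  t   CF        PV=CF/(1+0.096)^t    t·PV
  1       200.00       182.4818       182.4818
  2       200.00       166.4979       332.9959
  3       200.00       151.9142       455.7426
  4    10,200.00     7,068.9996    28,275.9983
  Σ                  7,569.8935    29,247.2185
Price P = Σ PV = 7,569.8935.
Macaulay duration = Σ(t·PV) / P = 29,247.2185 / 7,569.8935 = 3.86362 years.

3.864 years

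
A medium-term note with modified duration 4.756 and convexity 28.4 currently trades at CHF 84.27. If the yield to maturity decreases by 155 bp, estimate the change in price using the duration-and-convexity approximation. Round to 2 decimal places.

+CHF 6.50

Duration effect: -D_mod·Δy = -4.756 × (-0.0155) = +0.073718
Convexity effect: ½·C·(Δy)² = 0.5 × 28.4 × (-0.0155)² = +0.00341155
ΔP/P ≈ +0.073718 + 0.00341155 = +0.07712955
ΔP ≈ 84.27 × (+0.07712955) = +6.4997071785.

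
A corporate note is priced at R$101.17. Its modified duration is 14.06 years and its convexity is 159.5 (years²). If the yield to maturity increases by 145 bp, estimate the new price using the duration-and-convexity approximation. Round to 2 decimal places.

R$82.24

Duration effect: -D_mod·Δy = -14.06 × (+0.0145) = -0.203870
Convexity effect: ½·C·(Δy)² = 0.5 × 159.5 × (0.0145)² = +0.0167674375
ΔP/P ≈ -0.203870 + 0.0167674375 = -0.1871025625
New price ≈ 101.17 × (1 - 0.1871025625) = 82.240833751875.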